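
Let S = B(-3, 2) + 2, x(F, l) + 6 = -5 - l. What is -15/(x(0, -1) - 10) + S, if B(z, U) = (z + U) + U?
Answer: 15/4 ≈ 3.7500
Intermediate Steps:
x(F, l) = -11 - l (x(F, l) = -6 + (-5 - l) = -11 - l)
B(z, U) = z + 2*U (B(z, U) = (U + z) + U = z + 2*U)
S = 3 (S = (-3 + 2*2) + 2 = (-3 + 4) + 2 = 1 + 2 = 3)
-15/(x(0, -1) - 10) + S = -15/((-11 - 1*(-1)) - 10) + 3 = -15/((-11 + 1) - 10) + 3 = -15/(-10 - 10) + 3 = -15/(-20) + 3 = -1/20*(-15) + 3 = ¾ + 3 = 15/4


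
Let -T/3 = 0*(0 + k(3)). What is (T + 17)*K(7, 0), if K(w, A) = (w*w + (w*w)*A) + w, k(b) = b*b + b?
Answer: 952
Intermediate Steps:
k(b) = b + b² (k(b) = b² + b = b + b²)
K(w, A) = w + w² + A*w² (K(w, A) = (w² + w²*A) + w = (w² + A*w²) + w = w + w² + A*w²)
T = 0 (T = -0*(0 + 3*(1 + 3)) = -0*(0 + 3*4) = -0*(0 + 12) = -0*12 = -3*0 = 0)
(T + 17)*K(7, 0) = (0 + 17)*(7*(1 + 7 + 0*7)) = 17*(7*(1 + 7 + 0)) = 17*(7*8) = 17*56 = 952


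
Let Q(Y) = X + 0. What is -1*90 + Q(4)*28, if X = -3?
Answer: -174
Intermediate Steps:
Q(Y) = -3 (Q(Y) = -3 + 0 = -3)
-1*90 + Q(4)*28 = -1*90 - 3*28 = -90 - 84 = -174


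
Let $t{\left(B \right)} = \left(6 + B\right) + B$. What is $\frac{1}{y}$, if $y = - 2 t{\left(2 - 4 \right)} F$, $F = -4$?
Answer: $\frac{1}{16} \approx 0.0625$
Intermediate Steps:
$t{\left(B \right)} = 6 + 2 B$
$y = 16$ ($y = - 2 \left(6 + 2 \left(2 - 4\right)\right) \left(-4\right) = - 2 \left(6 + 2 \left(-2\right)\right) \left(-4\right) = - 2 \left(6 - 4\right) \left(-4\right) = \left(-2\right) 2 \left(-4\right) = \left(-4\right) \left(-4\right) = 16$)
$\frac{1}{y} = \frac{1}{16}$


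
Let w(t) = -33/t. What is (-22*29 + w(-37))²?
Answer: 555686329/1369 ≈ 4.0591e+5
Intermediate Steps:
(-22*29 + w(-37))² = (-22*29 - 33/(-37))² = (-638 - 33*(-1/37))² = (-638 + 33/37)² = (-23573/37)² = 555686329/1369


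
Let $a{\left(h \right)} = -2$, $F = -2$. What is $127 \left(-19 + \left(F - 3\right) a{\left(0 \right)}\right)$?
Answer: $-1143$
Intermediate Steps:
$127 \left(-19 + \left(F - 3\right) a{\left(0 \right)}\right) = 127 \left(-19 + \left(-2 - 3\right) \left(-2\right)\right) = 127 \left(-19 - -10\right) = 127 \left(-19 + 10\right) = 127 \left(-9\right) = -1143$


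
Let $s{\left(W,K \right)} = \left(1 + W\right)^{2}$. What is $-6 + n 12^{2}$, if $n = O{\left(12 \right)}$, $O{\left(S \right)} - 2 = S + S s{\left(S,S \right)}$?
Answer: $294042$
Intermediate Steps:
$O{\left(S \right)} = 2 + S + S \left(1 + S\right)^{2}$ ($O{\left(S \right)} = 2 + \left(S + S \left(1 + S\right)^{2}\right) = 2 + S + S \left(1 + S\right)^{2}$)
$n = 2042$ ($n = 2 + 12 + 12 \left(1 + 12\right)^{2} = 2 + 12 + 12 \cdot 13^{2} = 2 + 12 + 12 \cdot 169 = 2 + 12 + 2028 = 2042$)
$-6 + n 12^{2} = -6 + 2042 \cdot 12^{2} = -6 + 2042 \cdot 144 = -6 + 294048 = 294042$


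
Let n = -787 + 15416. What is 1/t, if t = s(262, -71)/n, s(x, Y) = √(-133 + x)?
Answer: 14629*√129/129 ≈ 1288.0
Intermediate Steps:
n = 14629
t = √129/14629 (t = √(-133 + 262)/14629 = √129*(1/14629) = √129/14629 ≈ 0.00077639)
1/t = 1/(√129/14629) = 14629*√129/129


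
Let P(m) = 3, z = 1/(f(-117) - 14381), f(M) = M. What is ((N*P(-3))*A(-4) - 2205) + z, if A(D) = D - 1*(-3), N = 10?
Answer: -32403031/14498 ≈ -2235.0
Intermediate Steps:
A(D) = 3 + D (A(D) = D + 3 = 3 + D)
z = -1/14498 (z = 1/(-117 - 14381) = 1/(-14498) = -1/14498 ≈ -6.8975e-5)
((N*P(-3))*A(-4) - 2205) + z = ((10*3)*(3 - 4) - 2205) - 1/14498 = (30*(-1) - 2205) - 1/14498 = (-30 - 2205) - 1/14498 = -2235 - 1/14498 = -32403031/14498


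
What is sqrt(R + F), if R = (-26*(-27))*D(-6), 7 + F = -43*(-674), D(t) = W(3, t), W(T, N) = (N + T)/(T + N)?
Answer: sqrt(29677) ≈ 172.27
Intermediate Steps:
W(T, N) = 1 (W(T, N) = (N + T)/(N + T) = 1)
D(t) = 1
F = 28975 (F = -7 - 43*(-674) = -7 + 28982 = 28975)
R = 702 (R = -26*(-27)*1 = 702*1 = 702)
sqrt(R + F) = sqrt(702 + 28975) = sqrt(29677)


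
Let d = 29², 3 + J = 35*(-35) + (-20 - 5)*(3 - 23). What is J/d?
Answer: -728/841 ≈ -0.86564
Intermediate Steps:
J = -728 (J = -3 + (35*(-35) + (-20 - 5)*(3 - 23)) = -3 + (-1225 - 25*(-20)) = -3 + (-1225 + 500) = -3 - 725 = -728)
d = 841
J/d = -728/841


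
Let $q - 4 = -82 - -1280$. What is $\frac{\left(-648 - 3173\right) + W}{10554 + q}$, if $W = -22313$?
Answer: $- \frac{13067}{5878} \approx -2.223$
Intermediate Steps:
$q = 1202$ ($q = 4 - -1198 = 4 + \left(-82 + 1280\right) = 4 + 1198 = 1202$)
$\frac{\left(-648 - 3173\right) + W}{10554 + q} = \frac{\left(-648 - 3173\right) - 22313}{10554 + 1202} = \frac{\left(-648 - 3173\right) - 22313}{11756} = \left(-3821 - 22313\right) \frac{1}{11756} = \left(-26134\right) \frac{1}{11756} = - \frac{13067}{5878}$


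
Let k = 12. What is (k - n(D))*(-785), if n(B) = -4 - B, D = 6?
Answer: -17270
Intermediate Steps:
(k - n(D))*(-785) = (12 - (-4 - 1*6))*(-785) = (12 - (-4 - 6))*(-785) = (12 - 1*(-10))*(-785) = (12 + 10)*(-785) = 22*(-785) = -17270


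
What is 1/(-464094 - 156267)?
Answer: -1/620361 ≈ -1.6120e-6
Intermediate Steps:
1/(-464094 - 156267) = 1/(-620361) = -1/620361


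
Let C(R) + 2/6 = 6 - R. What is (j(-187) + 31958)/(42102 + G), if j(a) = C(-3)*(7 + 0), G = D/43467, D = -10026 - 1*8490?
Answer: 695877692/915014559 ≈ 0.76051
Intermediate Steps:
D = -18516 (D = -10026 - 8490 = -18516)
C(R) = 17/3 - R (C(R) = -1/3 + (6 - R) = 17/3 - R)
G = -6172/14489 (G = -18516/43467 = -18516*1/43467 = -6172/14489 ≈ -0.42598)
j(a) = 182/3 (j(a) = (17/3 - 1*(-3))*(7 + 0) = (17/3 + 3)*7 = (26/3)*7 = 182/3)
(j(-187) + 31958)/(42102 + G) = (182/3 + 31958)/(42102 - 6172/14489) = 96056/(3*(610009706/14489)) = (96056/3)*(14489/610009706) = 695877692/915014559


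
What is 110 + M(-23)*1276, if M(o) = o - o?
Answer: 110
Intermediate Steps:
M(o) = 0
110 + M(-23)*1276 = 110 + 0*1276 = 110 + 0 = 110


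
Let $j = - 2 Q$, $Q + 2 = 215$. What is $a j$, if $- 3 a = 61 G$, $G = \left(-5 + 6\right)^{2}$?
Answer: $8662$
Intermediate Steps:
$Q = 213$ ($Q = -2 + 215 = 213$)
$G = 1$ ($G = 1^{2} = 1$)
$a = - \frac{61}{3}$ ($a = - \frac{61 \cdot 1}{3} = \left(- \frac{1}{3}\right) 61 = - \frac{61}{3} \approx -20.333$)
$j = -426$ ($j = \left(-2\right) 213 = -426$)
$a j = \left(- \frac{61}{3}\right) \left(-426\right) = 8662$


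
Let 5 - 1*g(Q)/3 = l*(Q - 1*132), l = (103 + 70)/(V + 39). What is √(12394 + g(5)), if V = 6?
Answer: √3121590/15 ≈ 117.79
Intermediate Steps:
l = 173/45 (l = (103 + 70)/(6 + 39) = 173/45 ≈ 3.8444)
g(Q) = 7687/5 - 173*Q/15 (g(Q) = 15 - 173*(Q - 1*132)/15 = 15 - 173*(Q - 132)/15 = 15 - 173*(-132 + Q)/15 = 15 - 3*(-7612/15 + 173*Q/45) = 15 + (7612/5 - 173*Q/15) = 7687/5 - 173*Q/15)
√(12394 + g(5)) = √(12394 + (7687/5 - 173/15*5)) = √(12394 + (7687/5 - 173/3)) = √(12394 + 22196/15) = √(208106/15) = √3121590/15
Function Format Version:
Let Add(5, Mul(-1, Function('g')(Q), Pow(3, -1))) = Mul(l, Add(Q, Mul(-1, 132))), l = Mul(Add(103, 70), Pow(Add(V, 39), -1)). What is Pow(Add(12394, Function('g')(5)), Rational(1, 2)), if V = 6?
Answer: Mul(Rational(1, 15), Pow(3121590, Rational(1, 2))) ≈ 117.79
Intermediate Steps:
l = Rational(173, 45) (l = Mul(Add(103, 70), Pow(Add(6, 39), -1)) = Mul(173, Pow(45, -1)) = Mul(173, Rational(1, 45)) = Rational(173, 45) ≈ 3.8444)
Function('g')(Q) = Add(Rational(7687, 5), Mul(Rational(-173, 15), Q)) (Function('g')(Q) = Add(15, Mul(-3, Mul(Rational(173, 45), Add(Q, Mul(-1, 132))))) = Add(15, Mul(-3, Mul(Rational(173, 45), Add(Q, -132)))) = Add(15, Mul(-3, Mul(Rational(173, 45), Add(-132, Q)))) = Add(15, Mul(-3, Add(Rational(-7612, 15), Mul(Rational(173, 45), Q)))) = Add(15, Add(Rational(7612, 5), Mul(Rational(-173, 15), Q))) = Add(Rational(7687, 5), Mul(Rational(-173, 15), Q)))
Pow(Add(12394, Function('g')(5)), Rational(1, 2)) = Pow(Add(12394, Add(Rational(7687, 5), Mul(Rational(-173, 15), 5))), Rational(1, 2)) = Pow(Add(12394, Add(Rational(7687, 5), Rational(-173, 3))), Rational(1, 2)) = Pow(Add(12394, Rational(22196, 15)), Rational(1, 2)) = Pow(Rational(208106, 15), Rational(1, 2)) = Mul(Rational(1, 15), Pow(3121590, Rational(1, 2)))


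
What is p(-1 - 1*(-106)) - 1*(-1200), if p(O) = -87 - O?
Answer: 1008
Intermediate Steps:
p(-1 - 1*(-106)) - 1*(-1200) = (-87 - (-1 - 1*(-106))) - 1*(-1200) = (-87 - (-1 + 106)) + 1200 = (-87 - 1*105) + 1200 = (-87 - 105) + 1200 = -192 + 1200 = 1008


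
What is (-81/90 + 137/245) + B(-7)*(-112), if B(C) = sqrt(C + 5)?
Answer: -167/490 - 112*I*sqrt(2) ≈ -0.34082 - 158.39*I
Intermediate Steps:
B(C) = sqrt(5 + C)
(-81/90 + 137/245) + B(-7)*(-112) = (-81/90 + 137/245) + sqrt(5 - 7)*(-112) = (-81*1/90 + 137*(1/245)) + sqrt(-2)*(-112) = (-9/10 + 137/245) + (I*sqrt(2))*(-112) = -167/490 - 112*I*sqrt(2)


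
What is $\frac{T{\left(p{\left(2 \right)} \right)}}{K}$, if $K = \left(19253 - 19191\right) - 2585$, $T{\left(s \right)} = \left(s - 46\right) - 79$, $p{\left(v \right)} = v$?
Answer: $\frac{41}{841} \approx 0.048751$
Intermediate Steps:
$T{\left(s \right)} = -125 + s$ ($T{\left(s \right)} = \left(-46 + s\right) - 79 = -125 + s$)
$K = -2523$ ($K = 62 - 2585 = -2523$)
$\frac{T{\left(p{\left(2 \right)} \right)}}{K} = \frac{-125 + 2}{-2523} = \left(-123\right) \left(- \frac{1}{2523}\right) = \frac{41}{841}$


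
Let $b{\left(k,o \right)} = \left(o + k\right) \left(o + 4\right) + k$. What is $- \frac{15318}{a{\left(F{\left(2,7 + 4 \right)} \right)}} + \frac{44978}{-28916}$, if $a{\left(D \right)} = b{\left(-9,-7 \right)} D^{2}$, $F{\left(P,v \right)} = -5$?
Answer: $- \frac{81131473}{4698850} \approx -17.266$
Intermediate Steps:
$b{\left(k,o \right)} = k + \left(4 + o\right) \left(k + o\right)$ ($b{\left(k,o \right)} = \left(k + o\right) \left(4 + o\right) + k = \left(4 + o\right) \left(k + o\right) + k = k + \left(4 + o\right) \left(k + o\right)$)
$a{\left(D \right)} = 39 D^{2}$ ($a{\left(D \right)} = \left(\left(-7\right)^{2} + 4 \left(-7\right) + 5 \left(-9\right) - -63\right) D^{2} = \left(49 - 28 - 45 + 63\right) D^{2} = 39 D^{2}$)
$- \frac{15318}{a{\left(F{\left(2,7 + 4 \right)} \right)}} + \frac{44978}{-28916} = - \frac{15318}{39 \left(-5\right)^{2}} + \frac{44978}{-28916} = - \frac{15318}{39 \cdot 25} + 44978 \left(- \frac{1}{28916}\right) = - \frac{15318}{975} - \frac{22489}{14458} = \left(-15318\right) \frac{1}{975} - \frac{22489}{14458} = - \frac{5106}{325} - \frac{22489}{14458} = - \frac{81131473}{4698850}$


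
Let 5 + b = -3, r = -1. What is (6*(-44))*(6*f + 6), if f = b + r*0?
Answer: 11088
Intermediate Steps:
b = -8 (b = -5 - 3 = -8)
f = -8 (f = -8 - 1*0 = -8 + 0 = -8)
(6*(-44))*(6*f + 6) = (6*(-44))*(6*(-8) + 6) = -264*(-48 + 6) = -264*(-42) = 11088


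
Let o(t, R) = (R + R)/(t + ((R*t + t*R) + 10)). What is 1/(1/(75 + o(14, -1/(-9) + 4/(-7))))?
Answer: 26221/350 ≈ 74.917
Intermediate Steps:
o(t, R) = 2*R/(10 + t + 2*R*t) (o(t, R) = (2*R)/(t + ((R*t + R*t) + 10)) = (2*R)/(t + (2*R*t + 10)) = (2*R)/(t + (10 + 2*R*t)) = (2*R)/(10 + t + 2*R*t) = 2*R/(10 + t + 2*R*t))
1/(1/(75 + o(14, -1/(-9) + 4/(-7)))) = 1/(1/(75 + 2*(-1/(-9) + 4/(-7))/(10 + 14 + 2*(-1/(-9) + 4/(-7))*14))) = 1/(1/(75 + 2*(-1*(-⅑) + 4*(-⅐))/(10 + 14 + 2*(-1*(-⅑) + 4*(-⅐))*14))) = 1/(1/(75 + 2*(⅑ - 4/7)/(10 + 14 + 2*(⅑ - 4/7)*14))) = 1/(1/(75 + 2*(-29/63)/(10 + 14 + 2*(-29/63)*14))) = 1/(1/(75 + 2*(-29/63)/(10 + 14 - 116/9))) = 1/(1/(75 + 2*(-29/63)/(100/9))) = 1/(1/(75 + 2*(-29/63)*(9/100))) = 1/(1/(75 - 29/350)) = 1/(1/(26221/350)) = 1/(350/26221) = 26221/350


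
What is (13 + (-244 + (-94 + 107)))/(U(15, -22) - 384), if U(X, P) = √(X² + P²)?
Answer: 83712/146747 + 218*√709/146747 ≈ 0.61001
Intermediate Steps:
U(X, P) = √(P² + X²)
(13 + (-244 + (-94 + 107)))/(U(15, -22) - 384) = (13 + (-244 + (-94 + 107)))/(√((-22)² + 15²) - 384) = (13 + (-244 + 13))/(√(484 + 225) - 384) = (13 - 231)/(√709 - 384) = -218/(-384 + √709)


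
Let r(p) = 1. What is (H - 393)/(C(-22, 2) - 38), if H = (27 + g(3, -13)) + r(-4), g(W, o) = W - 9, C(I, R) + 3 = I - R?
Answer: 371/65 ≈ 5.7077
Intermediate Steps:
C(I, R) = -3 + I - R (C(I, R) = -3 + (I - R) = -3 + I - R)
g(W, o) = -9 + W
H = 22 (H = (27 + (-9 + 3)) + 1 = (27 - 6) + 1 = 21 + 1 = 22)
(H - 393)/(C(-22, 2) - 38) = (22 - 393)/((-3 - 22 - 1*2) - 38) = -371/((-3 - 22 - 2) - 38) = -371/(-27 - 38) = -371/(-65) = -371*(-1/65) = 371/65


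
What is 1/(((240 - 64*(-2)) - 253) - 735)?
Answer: -1/620 ≈ -0.0016129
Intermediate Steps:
1/(((240 - 64*(-2)) - 253) - 735) = 1/(((240 + 128) - 253) - 735) = 1/((368 - 253) - 735) = 1/(115 - 735) = 1/(-620) = -1/620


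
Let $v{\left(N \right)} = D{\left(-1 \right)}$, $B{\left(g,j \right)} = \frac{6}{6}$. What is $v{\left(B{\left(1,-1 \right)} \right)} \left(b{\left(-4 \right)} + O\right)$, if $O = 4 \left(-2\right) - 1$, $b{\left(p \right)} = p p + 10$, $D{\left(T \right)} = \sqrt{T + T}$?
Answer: $17 i \sqrt{2} \approx 24.042 i$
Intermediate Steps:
$B{\left(g,j \right)} = 1$ ($B{\left(g,j \right)} = 6 \cdot \frac{1}{6} = 1$)
$D{\left(T \right)} = \sqrt{2} \sqrt{T}$ ($D{\left(T \right)} = \sqrt{2 T} = \sqrt{2} \sqrt{T}$)
$v{\left(N \right)} = i \sqrt{2}$ ($v{\left(N \right)} = \sqrt{2} \sqrt{-1} = \sqrt{2} i = i \sqrt{2}$)
$b{\left(p \right)} = 10 + p^{2}$ ($b{\left(p \right)} = p^{2} + 10 = 10 + p^{2}$)
$O = -9$ ($O = -8 - 1 = -9$)
$v{\left(B{\left(1,-1 \right)} \right)} \left(b{\left(-4 \right)} + O\right) = i \sqrt{2} \left(\left(10 + \left(-4\right)^{2}\right) - 9\right) = i \sqrt{2} \left(\left(10 + 16\right) - 9\right) = i \sqrt{2} \left(26 - 9\right) = i \sqrt{2} \cdot 17 = 17 i \sqrt{2}$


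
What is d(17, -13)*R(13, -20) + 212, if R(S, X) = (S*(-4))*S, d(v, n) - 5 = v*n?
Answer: 146228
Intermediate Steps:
d(v, n) = 5 + n*v (d(v, n) = 5 + v*n = 5 + n*v)
R(S, X) = -4*S² (R(S, X) = (-4*S)*S = -4*S²)
d(17, -13)*R(13, -20) + 212 = (5 - 13*17)*(-4*13²) + 212 = (5 - 221)*(-4*169) + 212 = -216*(-676) + 212 = 146016 + 212 = 146228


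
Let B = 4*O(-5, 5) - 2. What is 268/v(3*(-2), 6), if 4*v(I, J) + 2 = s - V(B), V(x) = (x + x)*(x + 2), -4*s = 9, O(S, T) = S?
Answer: -4288/3537 ≈ -1.2123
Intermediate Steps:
s = -9/4 (s = -¼*9 = -9/4 ≈ -2.2500)
B = -22 (B = 4*(-5) - 2 = -20 - 2 = -22)
V(x) = 2*x*(2 + x) (V(x) = (2*x)*(2 + x) = 2*x*(2 + x))
v(I, J) = -3537/16 (v(I, J) = -½ + (-9/4 - 2*(-22)*(2 - 22))/4 = -½ + (-9/4 - 2*(-22)*(-20))/4 = -½ + (-9/4 - 1*880)/4 = -½ + (-9/4 - 880)/4 = -½ + (¼)*(-3529/4) = -½ - 3529/16 = -3537/16)
268/v(3*(-2), 6) = 268/(-3537/16) = 268*(-16/3537) = -4288/3537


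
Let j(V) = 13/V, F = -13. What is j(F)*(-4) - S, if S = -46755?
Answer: 46759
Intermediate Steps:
j(F)*(-4) - S = (13/(-13))*(-4) - 1*(-46755) = (13*(-1/13))*(-4) + 46755 = -1*(-4) + 46755 = 4 + 46755 = 46759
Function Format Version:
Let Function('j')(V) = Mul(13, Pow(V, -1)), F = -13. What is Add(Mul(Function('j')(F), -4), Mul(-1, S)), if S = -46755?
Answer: 46759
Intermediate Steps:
Add(Mul(Function('j')(F), -4), Mul(-1, S)) = Add(Mul(Mul(13, Pow(-13, -1)), -4), Mul(-1, -46755)) = Add(Mul(Mul(13, Rational(-1, 13)), -4), 46755) = Add(Mul(-1, -4), 46755) = Add(4, 46755) = 46759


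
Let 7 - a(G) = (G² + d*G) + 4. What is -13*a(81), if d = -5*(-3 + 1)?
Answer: 95784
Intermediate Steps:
d = 10 (d = -5*(-2) = 10)
a(G) = 3 - G² - 10*G (a(G) = 7 - ((G² + 10*G) + 4) = 7 - (4 + G² + 10*G) = 7 + (-4 - G² - 10*G) = 3 - G² - 10*G)
-13*a(81) = -13*(3 - 1*81² - 10*81) = -13*(3 - 1*6561 - 810) = -13*(3 - 6561 - 810) = -13*(-7368) = 95784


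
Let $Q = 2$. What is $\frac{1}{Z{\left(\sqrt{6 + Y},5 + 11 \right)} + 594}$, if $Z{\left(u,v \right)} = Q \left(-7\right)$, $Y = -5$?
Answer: $\frac{1}{580} \approx 0.0017241$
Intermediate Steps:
$Z{\left(u,v \right)} = -14$ ($Z{\left(u,v \right)} = 2 \left(-7\right) = -14$)
$\frac{1}{Z{\left(\sqrt{6 + Y},5 + 11 \right)} + 594} = \frac{1}{-14 + 594} = \frac{1}{580}$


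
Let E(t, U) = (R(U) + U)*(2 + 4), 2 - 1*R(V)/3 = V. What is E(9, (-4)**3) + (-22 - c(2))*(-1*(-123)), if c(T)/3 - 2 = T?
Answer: -3378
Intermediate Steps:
R(V) = 6 - 3*V
c(T) = 6 + 3*T
E(t, U) = 36 - 12*U (E(t, U) = ((6 - 3*U) + U)*(2 + 4) = (6 - 2*U)*6 = 36 - 12*U)
E(9, (-4)**3) + (-22 - c(2))*(-1*(-123)) = (36 - 12*(-4)**3) + (-22 - (6 + 3*2))*(-1*(-123)) = (36 - 12*(-64)) + (-22 - (6 + 6))*123 = (36 + 768) + (-22 - 1*12)*123 = 804 + (-22 - 12)*123 = 804 - 34*123 = 804 - 4182 = -3378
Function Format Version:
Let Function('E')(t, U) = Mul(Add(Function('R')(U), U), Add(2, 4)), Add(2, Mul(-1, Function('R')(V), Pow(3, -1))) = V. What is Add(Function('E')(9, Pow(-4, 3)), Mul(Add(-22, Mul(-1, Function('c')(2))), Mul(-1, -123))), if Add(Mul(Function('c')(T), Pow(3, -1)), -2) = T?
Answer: -3378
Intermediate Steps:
Function('R')(V) = Add(6, Mul(-3, V))
Function('c')(T) = Add(6, Mul(3, T))
Function('E')(t, U) = Add(36, Mul(-12, U)) (Function('E')(t, U) = Mul(Add(Add(6, Mul(-3, U)), U), Add(2, 4)) = Mul(Add(6, Mul(-2, U)), 6) = Add(36, Mul(-12, U)))
Add(Function('E')(9, Pow(-4, 3)), Mul(Add(-22, Mul(-1, Function('c')(2))), Mul(-1, -123))) = Add(Add(36, Mul(-12, Pow(-4, 3))), Mul(Add(-22, Mul(-1, Add(6, Mul(3, 2)))), Mul(-1, -123))) = Add(Add(36, Mul(-12, -64)), Mul(Add(-22, Mul(-1, Add(6, 6))), 123)) = Add(Add(36, 768), Mul(Add(-22, Mul(-1, 12)), 123)) = Add(804, Mul(Add(-22, -12), 123)) = Add(804, Mul(-34, 123)) = Add(804, -4182) = -3378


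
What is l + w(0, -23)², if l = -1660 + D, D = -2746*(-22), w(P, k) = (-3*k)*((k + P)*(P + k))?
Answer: 1332381753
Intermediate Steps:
w(P, k) = -3*k*(P + k)² (w(P, k) = (-3*k)*((P + k)*(P + k)) = (-3*k)*(P + k)² = -3*k*(P + k)²)
D = 60412
l = 58752 (l = -1660 + 60412 = 58752)
l + w(0, -23)² = 58752 + (-3*(-23)*(0 - 23)²)² = 58752 + (-3*(-23)*(-23)²)² = 58752 + (-3*(-23)*529)² = 58752 + 36501² = 58752 + 1332323001 = 1332381753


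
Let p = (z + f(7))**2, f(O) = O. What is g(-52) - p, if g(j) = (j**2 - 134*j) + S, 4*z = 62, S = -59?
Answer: 36427/4 ≈ 9106.8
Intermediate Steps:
z = 31/2 (z = (1/4)*62 = 31/2 ≈ 15.500)
g(j) = -59 + j**2 - 134*j (g(j) = (j**2 - 134*j) - 59 = -59 + j**2 - 134*j)
p = 2025/4 (p = (31/2 + 7)**2 = (45/2)**2 = 2025/4 ≈ 506.25)
g(-52) - p = (-59 + (-52)**2 - 134*(-52)) - 1*2025/4 = (-59 + 2704 + 6968) - 2025/4 = 9613 - 2025/4 = 36427/4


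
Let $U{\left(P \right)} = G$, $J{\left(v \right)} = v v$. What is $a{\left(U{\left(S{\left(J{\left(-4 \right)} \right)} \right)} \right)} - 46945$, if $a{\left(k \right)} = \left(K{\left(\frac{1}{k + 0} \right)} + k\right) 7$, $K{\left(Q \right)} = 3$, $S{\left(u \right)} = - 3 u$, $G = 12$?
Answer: $-46840$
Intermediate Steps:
$J{\left(v \right)} = v^{2}$
$U{\left(P \right)} = 12$
$a{\left(k \right)} = 21 + 7 k$ ($a{\left(k \right)} = \left(3 + k\right) 7 = 21 + 7 k$)
$a{\left(U{\left(S{\left(J{\left(-4 \right)} \right)} \right)} \right)} - 46945 = \left(21 + 7 \cdot 12\right) - 46945 = \left(21 + 84\right) - 46945 = 105 - 46945 = -46840$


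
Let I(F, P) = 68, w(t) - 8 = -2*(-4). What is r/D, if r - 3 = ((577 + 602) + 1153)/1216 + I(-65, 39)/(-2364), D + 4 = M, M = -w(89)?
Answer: -878377/3593280 ≈ -0.24445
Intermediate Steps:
w(t) = 16 (w(t) = 8 - 2*(-4) = 8 + 8 = 16)
M = -16 (M = -1*16 = -16)
D = -20 (D = -4 - 16 = -20)
r = 878377/179664 (r = 3 + (((577 + 602) + 1153)/1216 + 68/(-2364)) = 3 + ((1179 + 1153)*(1/1216) + 68*(-1/2364)) = 3 + (2332*(1/1216) - 17/591) = 3 + (583/304 - 17/591) = 3 + 339385/179664 = 878377/179664 ≈ 4.8890)
r/D = (878377/179664)/(-20) = (878377/179664)*(-1/20) = -878377/3593280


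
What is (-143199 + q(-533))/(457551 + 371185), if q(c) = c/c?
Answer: -3113/18016 ≈ -0.17279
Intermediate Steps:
q(c) = 1
(-143199 + q(-533))/(457551 + 371185) = (-143199 + 1)/(457551 + 371185) = -143198/828736 = -143198*1/828736 = -3113/18016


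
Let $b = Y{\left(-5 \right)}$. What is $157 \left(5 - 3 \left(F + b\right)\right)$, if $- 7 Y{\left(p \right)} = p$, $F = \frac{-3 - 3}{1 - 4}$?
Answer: $- \frac{3454}{7} \approx -493.43$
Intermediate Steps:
$F = 2$ ($F = - \frac{6}{-3} = \left(-6\right) \left(- \frac{1}{3}\right) = 2$)
$Y{\left(p \right)} = - \frac{p}{7}$
$b = \frac{5}{7}$ ($b = \left(- \frac{1}{7}\right) \left(-5\right) = \frac{5}{7} \approx 0.71429$)
$157 \left(5 - 3 \left(F + b\right)\right) = 157 \left(5 - 3 \left(2 + \frac{5}{7}\right)\right) = 157 \left(5 - \frac{57}{7}\right) = 157 \left(- \frac{22}{7}\right) = - \frac{3454}{7}$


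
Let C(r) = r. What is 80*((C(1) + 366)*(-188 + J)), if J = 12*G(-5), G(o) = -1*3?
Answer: -6576640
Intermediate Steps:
G(o) = -3
J = -36 (J = 12*(-3) = -36)
80*((C(1) + 366)*(-188 + J)) = 80*((1 + 366)*(-188 - 36)) = 80*(367*(-224)) = 80*(-82208) = -6576640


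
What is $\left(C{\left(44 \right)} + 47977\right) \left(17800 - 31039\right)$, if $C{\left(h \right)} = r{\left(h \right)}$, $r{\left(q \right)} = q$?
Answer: $-635750019$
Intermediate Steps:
$C{\left(h \right)} = h$
$\left(C{\left(44 \right)} + 47977\right) \left(17800 - 31039\right) = \left(44 + 47977\right) \left(17800 - 31039\right) = 48021 \left(-13239\right) = -635750019$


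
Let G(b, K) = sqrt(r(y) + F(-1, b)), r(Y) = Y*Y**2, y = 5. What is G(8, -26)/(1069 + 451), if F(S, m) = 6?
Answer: sqrt(131)/1520 ≈ 0.0075300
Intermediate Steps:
r(Y) = Y**3
G(b, K) = sqrt(131) (G(b, K) = sqrt(5**3 + 6) = sqrt(125 + 6) = sqrt(131))
G(8, -26)/(1069 + 451) = sqrt(131)/(1069 + 451) = sqrt(131)/1520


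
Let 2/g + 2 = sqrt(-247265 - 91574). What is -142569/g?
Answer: 142569 - 142569*I*sqrt(338839)/2 ≈ 1.4257e+5 - 4.1495e+7*I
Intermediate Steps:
g = 2/(-2 + I*sqrt(338839)) (g = 2/(-2 + sqrt(-247265 - 91574)) = 2/(-2 + sqrt(-338839)) = 2/(-2 + I*sqrt(338839)) ≈ -1.1805e-5 - 0.0034358*I)
-142569/g = -142569/(-4/338843 - 2*I*sqrt(338839)/338843)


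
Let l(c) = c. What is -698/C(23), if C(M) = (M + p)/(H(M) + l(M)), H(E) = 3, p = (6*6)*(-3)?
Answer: 18148/85 ≈ 213.51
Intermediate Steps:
p = -108 (p = 36*(-3) = -108)
C(M) = (-108 + M)/(3 + M) (C(M) = (M - 108)/(3 + M) = (-108 + M)/(3 + M))
-698/C(23) = -698*(3 + 23)/(-108 + 23) = -698/(-85/26) = -698*(-26/85) = 18148/85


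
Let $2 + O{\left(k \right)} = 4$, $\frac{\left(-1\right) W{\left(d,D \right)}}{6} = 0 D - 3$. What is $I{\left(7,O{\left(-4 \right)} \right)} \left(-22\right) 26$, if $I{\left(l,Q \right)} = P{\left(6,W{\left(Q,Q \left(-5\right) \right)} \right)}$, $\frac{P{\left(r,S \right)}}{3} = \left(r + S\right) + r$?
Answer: $-51480$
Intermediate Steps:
$W{\left(d,D \right)} = 18$ ($W{\left(d,D \right)} = - 6 \left(0 D - 3\right) = - 6 \left(0 - 3\right) = \left(-6\right) \left(-3\right) = 18$)
$O{\left(k \right)} = 2$ ($O{\left(k \right)} = -2 + 4 = 2$)
$P{\left(r,S \right)} = 3 S + 6 r$ ($P{\left(r,S \right)} = 3 \left(\left(r + S\right) + r\right) = 3 \left(\left(S + r\right) + r\right) = 3 \left(S + 2 r\right) = 3 S + 6 r$)
$I{\left(l,Q \right)} = 90$ ($I{\left(l,Q \right)} = 3 \cdot 18 + 6 \cdot 6 = 54 + 36 = 90$)
$I{\left(7,O{\left(-4 \right)} \right)} \left(-22\right) 26 = 90 \left(-22\right) 26 = \left(-1980\right) 26 = -51480$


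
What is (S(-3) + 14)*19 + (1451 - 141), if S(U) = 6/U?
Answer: 1538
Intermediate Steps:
(S(-3) + 14)*19 + (1451 - 141) = (6/(-3) + 14)*19 + (1451 - 141) = (6*(-⅓) + 14)*19 + 1310 = (-2 + 14)*19 + 1310 = 12*19 + 1310 = 228 + 1310 = 1538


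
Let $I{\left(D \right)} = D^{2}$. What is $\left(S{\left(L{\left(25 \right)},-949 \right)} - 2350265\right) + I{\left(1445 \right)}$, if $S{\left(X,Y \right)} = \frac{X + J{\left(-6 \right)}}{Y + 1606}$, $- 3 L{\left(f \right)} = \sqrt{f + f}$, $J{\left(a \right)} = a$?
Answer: $- \frac{57430562}{219} - \frac{5 \sqrt{2}}{1971} \approx -2.6224 \cdot 10^{5}$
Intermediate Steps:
$L{\left(f \right)} = - \frac{\sqrt{2} \sqrt{f}}{3}$ ($L{\left(f \right)} = - \frac{\sqrt{f + f}}{3} = - \frac{\sqrt{2 f}}{3} = - \frac{\sqrt{2} \sqrt{f}}{3}$)
$S{\left(X,Y \right)} = \frac{-6 + X}{1606 + Y}$ ($S{\left(X,Y \right)} = \frac{X - 6}{Y + 1606} = \frac{-6 + X}{1606 + Y}$)
$\left(S{\left(L{\left(25 \right)},-949 \right)} - 2350265\right) + I{\left(1445 \right)} = \left(\frac{-6 - \frac{\sqrt{2} \sqrt{25}}{3}}{1606 - 949} - 2350265\right) + 1445^{2} = \left(\frac{-6 - \frac{1}{3} \sqrt{2} \cdot 5}{657} - 2350265\right) + 2088025 = \left(\frac{-6 - \frac{5 \sqrt{2}}{3}}{657} - 2350265\right) + 2088025 = \left(\left(- \frac{2}{219} - \frac{5 \sqrt{2}}{1971}\right) - 2350265\right) + 2088025 = \left(- \frac{514708037}{219} - \frac{5 \sqrt{2}}{1971}\right) + 2088025 = - \frac{57430562}{219} - \frac{5 \sqrt{2}}{1971}$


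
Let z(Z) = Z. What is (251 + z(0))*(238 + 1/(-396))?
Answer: 23655997/396 ≈ 59737.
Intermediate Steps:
(251 + z(0))*(238 + 1/(-396)) = (251 + 0)*(238 + 1/(-396)) = 251*(238 - 1/396) = 251*(94247/396) = 23655997/396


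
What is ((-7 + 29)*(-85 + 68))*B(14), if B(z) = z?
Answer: -5236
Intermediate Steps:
((-7 + 29)*(-85 + 68))*B(14) = ((-7 + 29)*(-85 + 68))*14 = (22*(-17))*14 = -374*14 = -5236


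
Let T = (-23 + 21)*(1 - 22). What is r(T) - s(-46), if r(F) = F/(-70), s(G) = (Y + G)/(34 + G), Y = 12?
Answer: -103/30 ≈ -3.4333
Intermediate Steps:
s(G) = (12 + G)/(34 + G)
T = 42 (T = -2*(-21) = 42)
r(F) = -F/70 (r(F) = F*(-1/70) = -F/70)
r(T) - s(-46) = -1/70*42 - (12 - 46)/(34 - 46) = -⅗ - (-34)/(-12) = -⅗ - (-1)*(-34)/12 = -⅗ - 1*17/6 = -⅗ - 17/6 = -103/30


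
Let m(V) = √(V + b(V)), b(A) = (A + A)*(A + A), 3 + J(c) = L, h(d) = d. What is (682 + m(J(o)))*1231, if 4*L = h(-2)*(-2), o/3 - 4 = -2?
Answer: 839542 + 1231*√14 ≈ 8.4415e+5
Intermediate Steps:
o = 6 (o = 12 + 3*(-2) = 12 - 6 = 6)
L = 1 (L = (-2*(-2))/4 = (¼)*4 = 1)
J(c) = -2 (J(c) = -3 + 1 = -2)
b(A) = 4*A² (b(A) = (2*A)*(2*A) = 4*A²)
m(V) = √(V + 4*V²)
(682 + m(J(o)))*1231 = (682 + √(-2*(1 + 4*(-2))))*1231 = (682 + √(-2*(1 - 8)))*1231 = (682 + √(-2*(-7)))*1231 = (682 + √14)*1231 = 839542 + 1231*√14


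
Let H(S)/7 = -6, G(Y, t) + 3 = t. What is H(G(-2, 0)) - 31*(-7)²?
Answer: -1561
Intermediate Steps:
G(Y, t) = -3 + t
H(S) = -42 (H(S) = 7*(-6) = -42)
H(G(-2, 0)) - 31*(-7)² = -42 - 31*(-7)² = -42 - 31*49 = -42 - 1519 = -1561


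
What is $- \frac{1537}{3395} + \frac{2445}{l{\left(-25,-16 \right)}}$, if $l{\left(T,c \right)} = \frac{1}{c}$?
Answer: $- \frac{132813937}{3395} \approx -39120.0$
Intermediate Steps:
$- \frac{1537}{3395} + \frac{2445}{l{\left(-25,-16 \right)}} = - \frac{1537}{3395} + \frac{2445}{\frac{1}{-16}} = \left(-1537\right) \frac{1}{3395} + \frac{2445}{- \frac{1}{16}} = - \frac{1537}{3395} + 2445 \left(-16\right) = - \frac{1537}{3395} - 39120 = - \frac{132813937}{3395}$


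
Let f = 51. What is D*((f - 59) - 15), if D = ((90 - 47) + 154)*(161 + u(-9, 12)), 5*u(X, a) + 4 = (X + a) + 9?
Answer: -3683703/5 ≈ -7.3674e+5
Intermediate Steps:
u(X, a) = 1 + X/5 + a/5 (u(X, a) = -⅘ + ((X + a) + 9)/5 = -⅘ + (9 + X + a)/5 = -⅘ + (9/5 + X/5 + a/5) = 1 + X/5 + a/5)
D = 160161/5 (D = ((90 - 47) + 154)*(161 + (1 + (⅕)*(-9) + (⅕)*12)) = (43 + 154)*(161 + (1 - 9/5 + 12/5)) = 197*(161 + 8/5) = 197*(813/5) = 160161/5 ≈ 32032.)
D*((f - 59) - 15) = 160161*((51 - 59) - 15)/5 = 160161*(-8 - 15)/5 = (160161/5)*(-23) = -3683703/5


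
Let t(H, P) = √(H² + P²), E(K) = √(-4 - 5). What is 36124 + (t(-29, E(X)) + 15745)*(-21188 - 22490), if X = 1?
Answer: -687673986 - 349424*√13 ≈ -6.8893e+8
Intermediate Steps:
E(K) = 3*I (E(K) = √(-9) = 3*I)
36124 + (t(-29, E(X)) + 15745)*(-21188 - 22490) = 36124 + (√((-29)² + (3*I)²) + 15745)*(-21188 - 22490) = 36124 + (√(841 - 9) + 15745)*(-43678) = 36124 + (√832 + 15745)*(-43678) = 36124 + (8*√13 + 15745)*(-43678) = 36124 + (15745 + 8*√13)*(-43678) = 36124 + (-687710110 - 349424*√13) = -687673986 - 349424*√13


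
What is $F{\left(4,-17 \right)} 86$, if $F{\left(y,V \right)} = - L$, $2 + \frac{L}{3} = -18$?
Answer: $5160$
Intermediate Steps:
$L = -60$ ($L = -6 + 3 \left(-18\right) = -6 - 54 = -60$)
$F{\left(y,V \right)} = 60$ ($F{\left(y,V \right)} = \left(-1\right) \left(-60\right) = 60$)
$F{\left(4,-17 \right)} 86 = 60 \cdot 86 = 5160$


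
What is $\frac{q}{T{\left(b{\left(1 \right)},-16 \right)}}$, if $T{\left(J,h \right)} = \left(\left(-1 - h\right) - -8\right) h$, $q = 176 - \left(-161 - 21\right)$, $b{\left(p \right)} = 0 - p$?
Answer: $- \frac{179}{184} \approx -0.97283$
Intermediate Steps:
$b{\left(p \right)} = - p$
$q = 358$ ($q = 176 - -182 = 176 + 182 = 358$)
$T{\left(J,h \right)} = h \left(7 - h\right)$ ($T{\left(J,h \right)} = \left(\left(-1 - h\right) + 8\right) h = \left(7 - h\right) h = h \left(7 - h\right)$)
$\frac{q}{T{\left(b{\left(1 \right)},-16 \right)}} = \frac{358}{\left(-16\right) \left(7 - -16\right)} = \frac{358}{\left(-16\right) \left(7 + 16\right)} = \frac{358}{\left(-16\right) 23} = \frac{358}{-368} = 358 \left(- \frac{1}{368}\right) = - \frac{179}{184}$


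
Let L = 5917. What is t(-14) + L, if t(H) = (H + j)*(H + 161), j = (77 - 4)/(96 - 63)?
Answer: 46026/11 ≈ 4184.2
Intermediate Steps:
j = 73/33 ≈ 2.2121
t(H) = (161 + H)*(73/33 + H) (t(H) = (H + 73/33)*(H + 161) = (73/33 + H)*(161 + H) = (161 + H)*(73/33 + H))
t(-14) + L = (11753/33 + (-14)² + (5386/33)*(-14)) + 5917 = (11753/33 + 196 - 75404/33) + 5917 = -19061/11 + 5917 = 46026/11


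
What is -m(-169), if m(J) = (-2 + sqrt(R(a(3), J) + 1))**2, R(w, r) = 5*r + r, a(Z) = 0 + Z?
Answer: 1009 + 4*I*sqrt(1013) ≈ 1009.0 + 127.31*I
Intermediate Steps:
a(Z) = Z
R(w, r) = 6*r
m(J) = (-2 + sqrt(1 + 6*J))**2 (m(J) = (-2 + sqrt(6*J + 1))**2 = (-2 + sqrt(1 + 6*J))**2)
-m(-169) = -(-2 + sqrt(1 + 6*(-169)))**2 = -(-2 + sqrt(1 - 1014))**2 = -(-2 + sqrt(-1013))**2 = -(-2 + I*sqrt(1013))**2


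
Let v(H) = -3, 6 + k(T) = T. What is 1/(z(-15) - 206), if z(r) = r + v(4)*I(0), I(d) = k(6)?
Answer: -1/221 ≈ -0.0045249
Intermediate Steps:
k(T) = -6 + T
I(d) = 0 (I(d) = -6 + 6 = 0)
z(r) = r (z(r) = r - 3*0 = r + 0 = r)
1/(z(-15) - 206) = 1/(-15 - 206) = 1/(-221) = -1/221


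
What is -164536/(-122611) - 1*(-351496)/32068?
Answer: 12093404126/982972387 ≈ 12.303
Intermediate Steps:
-164536/(-122611) - 1*(-351496)/32068 = -164536*(-1/122611) + 351496*(1/32068) = 164536/122611 + 87874/8017 = 12093404126/982972387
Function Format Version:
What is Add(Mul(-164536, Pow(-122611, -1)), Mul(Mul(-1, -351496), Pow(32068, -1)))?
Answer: Rational(12093404126, 982972387) ≈ 12.303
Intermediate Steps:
Add(Mul(-164536, Pow(-122611, -1)), Mul(Mul(-1, -351496), Pow(32068, -1))) = Add(Mul(-164536, Rational(-1, 122611)), Mul(351496, Rational(1, 32068))) = Add(Rational(164536, 122611), Rational(87874, 8017)) = Rational(12093404126, 982972387)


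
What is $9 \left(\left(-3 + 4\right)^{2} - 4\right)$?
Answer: $-27$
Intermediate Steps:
$9 \left(\left(-3 + 4\right)^{2} - 4\right) = 9 \left(1^{2} - 4\right) = 9 \left(1 - 4\right) = 9 \left(-3\right) = -27$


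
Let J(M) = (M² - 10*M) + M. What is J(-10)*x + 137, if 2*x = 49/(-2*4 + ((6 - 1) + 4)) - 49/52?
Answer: 244529/52 ≈ 4702.5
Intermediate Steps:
J(M) = M² - 9*M
x = 2499/104 (x = (49/(-2*4 + ((6 - 1) + 4)) - 49/52)/2 = (49/(-8 + (5 + 4)) - 49*1/52)/2 = (49/(-8 + 9) - 49/52)/2 = (49/1 - 49/52)/2 = (49*1 - 49/52)/2 = (49 - 49/52)/2 = (½)*(2499/52) = 2499/104 ≈ 24.029)
J(-10)*x + 137 = -10*(-9 - 10)*(2499/104) + 137 = -10*(-19)*(2499/104) + 137 = 190*(2499/104) + 137 = 237405/52 + 137 = 244529/52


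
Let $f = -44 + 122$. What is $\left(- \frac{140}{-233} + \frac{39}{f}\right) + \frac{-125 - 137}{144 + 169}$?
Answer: $\frac{38477}{145858} \approx 0.2638$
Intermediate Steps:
$f = 78$
$\left(- \frac{140}{-233} + \frac{39}{f}\right) + \frac{-125 - 137}{144 + 169} = \left(- \frac{140}{-233} + \frac{39}{78}\right) + \frac{-125 - 137}{144 + 169} = \left(\left(-140\right) \left(- \frac{1}{233}\right) + 39 \cdot \frac{1}{78}\right) - \frac{262}{313} = \left(\frac{140}{233} + \frac{1}{2}\right) - \frac{262}{313} = \frac{513}{466} - \frac{262}{313} = \frac{38477}{145858}$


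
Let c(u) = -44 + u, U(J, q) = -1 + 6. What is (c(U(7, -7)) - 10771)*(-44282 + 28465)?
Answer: 170981770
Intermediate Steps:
U(J, q) = 5
(c(U(7, -7)) - 10771)*(-44282 + 28465) = ((-44 + 5) - 10771)*(-44282 + 28465) = (-39 - 10771)*(-15817) = -10810*(-15817) = 170981770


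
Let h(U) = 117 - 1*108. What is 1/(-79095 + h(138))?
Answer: -1/79086 ≈ -1.2644e-5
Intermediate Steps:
h(U) = 9 (h(U) = 117 - 108 = 9)
1/(-79095 + h(138)) = 1/(-79095 + 9) = 1/(-79086) = -1/79086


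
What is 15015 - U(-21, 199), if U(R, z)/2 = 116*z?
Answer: -31153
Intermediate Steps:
U(R, z) = 232*z (U(R, z) = 2*(116*z) = 232*z)
15015 - U(-21, 199) = 15015 - 232*199 = 15015 - 1*46168 = 15015 - 46168 = -31153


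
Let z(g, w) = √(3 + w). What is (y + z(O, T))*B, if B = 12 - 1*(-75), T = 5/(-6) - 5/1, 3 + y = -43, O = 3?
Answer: -4002 + 29*I*√102/2 ≈ -4002.0 + 146.44*I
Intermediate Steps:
y = -46 (y = -3 - 43 = -46)
T = -35/6 (T = 5*(-⅙) - 5*1 = -⅚ - 5 = -35/6 ≈ -5.8333)
B = 87 (B = 12 + 75 = 87)
(y + z(O, T))*B = (-46 + √(3 - 35/6))*87 = (-46 + √(-17/6))*87 = (-46 + I*√102/6)*87 = -4002 + 29*I*√102/2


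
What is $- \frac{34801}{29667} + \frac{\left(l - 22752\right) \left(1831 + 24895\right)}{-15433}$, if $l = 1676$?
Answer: $\frac{66048248603}{1809687} \approx 36497.0$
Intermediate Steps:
$- \frac{34801}{29667} + \frac{\left(l - 22752\right) \left(1831 + 24895\right)}{-15433} = - \frac{34801}{29667} + \frac{\left(1676 - 22752\right) \left(1831 + 24895\right)}{-15433} = \left(-34801\right) \frac{1}{29667} + \left(-21076\right) 26726 \left(- \frac{1}{15433}\right) = - \frac{34801}{29667} - - \frac{2226392}{61} = - \frac{34801}{29667} + \frac{2226392}{61} = \frac{66048248603}{1809687}$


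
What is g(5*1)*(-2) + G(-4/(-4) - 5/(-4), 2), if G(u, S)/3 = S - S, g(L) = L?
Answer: -10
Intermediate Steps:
G(u, S) = 0 (G(u, S) = 3*(S - S) = 3*0 = 0)
g(5*1)*(-2) + G(-4/(-4) - 5/(-4), 2) = (5*1)*(-2) + 0 = 5*(-2) + 0 = -10 + 0 = -10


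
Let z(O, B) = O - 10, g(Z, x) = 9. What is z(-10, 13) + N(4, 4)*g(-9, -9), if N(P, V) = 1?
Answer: -11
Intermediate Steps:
z(O, B) = -10 + O
z(-10, 13) + N(4, 4)*g(-9, -9) = (-10 - 10) + 1*9 = -20 + 9 = -11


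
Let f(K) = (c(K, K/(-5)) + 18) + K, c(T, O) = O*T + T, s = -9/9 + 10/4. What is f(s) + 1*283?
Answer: 6071/20 ≈ 303.55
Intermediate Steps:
s = 3/2 (s = -9*1/9 + 10*(1/4) = -1 + 5/2 = 3/2 ≈ 1.5000)
c(T, O) = T + O*T
f(K) = 18 + K + K*(1 - K/5) (f(K) = (K*(1 + K/(-5)) + 18) + K = (K*(1 + K*(-1/5)) + 18) + K = (K*(1 - K/5) + 18) + K = (18 + K*(1 - K/5)) + K = 18 + K + K*(1 - K/5))
f(s) + 1*283 = (18 + 2*(3/2) - (3/2)**2/5) + 1*283 = (18 + 3 - 1/5*9/4) + 283 = (18 + 3 - 9/20) + 283 = 411/20 + 283 = 6071/20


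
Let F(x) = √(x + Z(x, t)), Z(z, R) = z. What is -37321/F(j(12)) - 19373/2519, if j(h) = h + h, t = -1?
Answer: -19373/2519 - 37321*√3/12 ≈ -5394.5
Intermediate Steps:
j(h) = 2*h
F(x) = √2*√x (F(x) = √(x + x) = √(2*x) = √2*√x)
-37321/F(j(12)) - 19373/2519 = -37321*√3/12 - 19373/2519 = -19373/2519 - 37321*√3/12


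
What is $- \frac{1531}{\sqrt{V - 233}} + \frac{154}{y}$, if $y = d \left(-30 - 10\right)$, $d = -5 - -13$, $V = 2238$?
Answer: $- \frac{77}{160} - \frac{1531 \sqrt{2005}}{2005} \approx -34.673$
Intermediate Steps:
$d = 8$ ($d = -5 + 13 = 8$)
$y = -320$ ($y = 8 \left(-30 - 10\right) = 8 \left(-40\right) = -320$)
$- \frac{1531}{\sqrt{V - 233}} + \frac{154}{y} = - \frac{1531}{\sqrt{2238 - 233}} + \frac{154}{-320} = - \frac{1531}{\sqrt{2005}} + 154 \left(- \frac{1}{320}\right) = - 1531 \frac{\sqrt{2005}}{2005} - \frac{77}{160} = - \frac{1531 \sqrt{2005}}{2005} - \frac{77}{160} = - \frac{77}{160} - \frac{1531 \sqrt{2005}}{2005}$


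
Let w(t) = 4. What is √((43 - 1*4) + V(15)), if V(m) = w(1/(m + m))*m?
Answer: 3*√11 ≈ 9.9499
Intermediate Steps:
V(m) = 4*m
√((43 - 1*4) + V(15)) = √((43 - 1*4) + 4*15) = √((43 - 4) + 60) = √(39 + 60) = √99 = 3*√11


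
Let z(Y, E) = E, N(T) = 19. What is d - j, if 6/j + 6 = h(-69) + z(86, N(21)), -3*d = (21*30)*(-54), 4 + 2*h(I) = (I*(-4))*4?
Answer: 6384414/563 ≈ 11340.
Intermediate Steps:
h(I) = -2 - 8*I (h(I) = -2 + ((I*(-4))*4)/2 = -2 + (-4*I*4)/2 = -2 + (-16*I)/2 = -2 - 8*I)
d = 11340 (d = -21*30*(-54)/3 = -210*(-54) = -⅓*(-34020) = 11340)
j = 6/563 (j = 6/(-6 + ((-2 - 8*(-69)) + 19)) = 6/(-6 + ((-2 + 552) + 19)) = 6/(-6 + (550 + 19)) = 6/(-6 + 569) = 6/563 ≈ 0.010657)
d - j = 11340 - 1*6/563 = 11340 - 6/563 = 6384414/563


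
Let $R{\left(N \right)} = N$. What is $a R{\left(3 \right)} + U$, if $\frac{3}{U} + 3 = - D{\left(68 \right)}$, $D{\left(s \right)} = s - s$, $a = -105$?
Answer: $-316$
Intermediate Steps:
$D{\left(s \right)} = 0$
$U = -1$ ($U = \frac{3}{-3 - 0} = \frac{3}{-3 + 0} = \frac{3}{-3} = 3 \left(- \frac{1}{3}\right) = -1$)
$a R{\left(3 \right)} + U = \left(-105\right) 3 - 1 = -315 - 1 = -316$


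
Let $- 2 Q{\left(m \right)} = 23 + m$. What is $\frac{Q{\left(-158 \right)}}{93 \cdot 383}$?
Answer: $\frac{45}{23746} \approx 0.0018951$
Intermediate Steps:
$Q{\left(m \right)} = - \frac{23}{2} - \frac{m}{2}$ ($Q{\left(m \right)} = - \frac{23 + m}{2} = - \frac{23}{2} - \frac{m}{2}$)
$\frac{Q{\left(-158 \right)}}{93 \cdot 383} = \frac{- \frac{23}{2} - -79}{93 \cdot 383} = \frac{- \frac{23}{2} + 79}{35619} = \frac{135}{2} \cdot \frac{1}{35619} = \frac{45}{23746}$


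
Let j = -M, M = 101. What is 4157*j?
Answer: -419857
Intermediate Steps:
j = -101 (j = -1*101 = -101)
4157*j = 4157*(-101) = -419857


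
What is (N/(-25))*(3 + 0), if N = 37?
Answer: -111/25 ≈ -4.4400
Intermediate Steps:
(N/(-25))*(3 + 0) = (37/(-25))*(3 + 0) = (37*(-1/25))*3 = -37/25*3 = -111/25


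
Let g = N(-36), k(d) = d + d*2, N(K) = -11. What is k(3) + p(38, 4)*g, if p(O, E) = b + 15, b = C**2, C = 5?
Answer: -431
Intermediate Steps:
k(d) = 3*d (k(d) = d + 2*d = 3*d)
g = -11
b = 25 (b = 5**2 = 25)
p(O, E) = 40 (p(O, E) = 25 + 15 = 40)
k(3) + p(38, 4)*g = 3*3 + 40*(-11) = 9 - 440 = -431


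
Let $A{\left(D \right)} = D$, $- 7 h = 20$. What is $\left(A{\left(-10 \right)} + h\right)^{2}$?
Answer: $\frac{8100}{49} \approx 165.31$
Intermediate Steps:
$h = - \frac{20}{7}$ ($h = \left(- \frac{1}{7}\right) 20 = - \frac{20}{7} \approx -2.8571$)
$\left(A{\left(-10 \right)} + h\right)^{2} = \left(-10 - \frac{20}{7}\right)^{2} = \left(- \frac{90}{7}\right)^{2} = \frac{8100}{49}$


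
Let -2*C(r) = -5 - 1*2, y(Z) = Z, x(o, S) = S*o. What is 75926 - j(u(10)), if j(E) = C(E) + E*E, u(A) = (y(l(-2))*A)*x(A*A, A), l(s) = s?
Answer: -799848155/2 ≈ -3.9992e+8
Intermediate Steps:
C(r) = 7/2 (C(r) = -(-5 - 1*2)/2 = -(-5 - 2)/2 = -½*(-7) = 7/2)
u(A) = -2*A⁴ (u(A) = (-2*A)*(A*(A*A)) = (-2*A)*(A*A²) = (-2*A)*A³ = -2*A⁴)
j(E) = 7/2 + E² (j(E) = 7/2 + E*E = 7/2 + E²)
75926 - j(u(10)) = 75926 - (7/2 + (-2*10⁴)²) = 75926 - (7/2 + (-2*10000)²) = 75926 - (7/2 + (-20000)²) = 75926 - (7/2 + 400000000) = 75926 - 1*800000007/2 = 75926 - 800000007/2 = -799848155/2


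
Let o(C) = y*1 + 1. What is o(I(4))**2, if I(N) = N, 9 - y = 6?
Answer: 16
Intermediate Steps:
y = 3 (y = 9 - 1*6 = 9 - 6 = 3)
o(C) = 4 (o(C) = 3*1 + 1 = 3 + 1 = 4)
o(I(4))**2 = 4**2 = 16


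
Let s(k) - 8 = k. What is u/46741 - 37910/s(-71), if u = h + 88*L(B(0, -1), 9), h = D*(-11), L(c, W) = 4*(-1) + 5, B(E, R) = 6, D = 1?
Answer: 1771956161/2944683 ≈ 601.75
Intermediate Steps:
L(c, W) = 1 (L(c, W) = -4 + 5 = 1)
h = -11 (h = 1*(-11) = -11)
s(k) = 8 + k
u = 77 (u = -11 + 88*1 = -11 + 88 = 77)
u/46741 - 37910/s(-71) = 77/46741 - 37910/(8 - 71) = 77*(1/46741) - 37910/(-63) = 77/46741 - 37910*(-1/63) = 77/46741 + 37910/63 = 1771956161/2944683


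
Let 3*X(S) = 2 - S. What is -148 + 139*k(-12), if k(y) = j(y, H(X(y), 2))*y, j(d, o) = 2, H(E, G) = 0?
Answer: -3484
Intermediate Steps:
X(S) = ⅔ - S/3 (X(S) = (2 - S)/3 = ⅔ - S/3)
k(y) = 2*y
-148 + 139*k(-12) = -148 + 139*(2*(-12)) = -148 + 139*(-24) = -148 - 3336 = -3484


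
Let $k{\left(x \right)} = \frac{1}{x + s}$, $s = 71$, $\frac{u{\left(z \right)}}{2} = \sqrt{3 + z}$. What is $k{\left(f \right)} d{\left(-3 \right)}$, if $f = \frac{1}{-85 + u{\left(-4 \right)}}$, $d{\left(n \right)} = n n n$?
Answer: $- \frac{6927849}{18214660} - \frac{27 i}{18214660} \approx -0.38034 - 1.4823 \cdot 10^{-6} i$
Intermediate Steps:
$u{\left(z \right)} = 2 \sqrt{3 + z}$
$d{\left(n \right)} = n^{3}$ ($d{\left(n \right)} = n^{2} n = n^{3}$)
$f = \frac{-85 - 2 i}{7229}$ ($f = \frac{1}{-85 + 2 \sqrt{3 - 4}} = \frac{1}{-85 + 2 \sqrt{-1}} = \frac{1}{-85 + 2 i} = \frac{-85 - 2 i}{7229} \approx -0.011758 - 0.00027666 i$)
$k{\left(x \right)} = \frac{1}{71 + x}$ ($k{\left(x \right)} = \frac{1}{x + 71} = \frac{1}{71 + x}$)
$k{\left(f \right)} d{\left(-3 \right)} = \frac{\left(-3\right)^{3}}{71 - \left(\frac{85}{7229} + \frac{2 i}{7229}\right)} = \frac{1}{\frac{513174}{7229} - \frac{2 i}{7229}} \left(-27\right) = \frac{7229 \left(\frac{513174}{7229} + \frac{2 i}{7229}\right)}{36429320} \left(-27\right) = - \frac{195183 \left(\frac{513174}{7229} + \frac{2 i}{7229}\right)}{36429320}$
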